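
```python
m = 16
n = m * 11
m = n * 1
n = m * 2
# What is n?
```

Trace:
`m = 16` → m = 16
`n = m * 11` → n = 176
`m = n * 1` → m = 176
`n = m * 2` → n = 352
So n = 352

Answer: 352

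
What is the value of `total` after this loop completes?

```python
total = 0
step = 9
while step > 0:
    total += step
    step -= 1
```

Sum 9 down to 1
`total` takes the values: 0 → 9 → 17 → 24 → 30 → 35 → 39 → 42 → 44 → 45

Answer: 45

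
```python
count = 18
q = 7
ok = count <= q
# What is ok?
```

Trace:
`count = 18` → count = 18
`q = 7` → q = 7
`ok = count <= q` → ok = False
So ok = False

Answer: False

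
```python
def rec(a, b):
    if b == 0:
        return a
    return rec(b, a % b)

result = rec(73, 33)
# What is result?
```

rec(73, 33) -> rec(33, 7) -> rec(7, 5) -> rec(5, 2) -> rec(2, 1) -> rec(1, 0) -> 1

Answer: 1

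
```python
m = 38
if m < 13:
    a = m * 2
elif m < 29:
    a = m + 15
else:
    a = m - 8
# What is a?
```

Trace:
`m = 38` → m = 38
`if m < 13: ...` → m < 13 is False, m < 29 is False, take else branch → a = 30
So a = 30

Answer: 30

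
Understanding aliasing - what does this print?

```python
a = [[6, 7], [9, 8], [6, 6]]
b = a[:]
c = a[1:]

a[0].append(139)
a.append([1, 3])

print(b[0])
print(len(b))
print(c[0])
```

Key concept: slice with nested mutation.
Step by step:
`a = [[6, 7], [9, 8], [6, 6]]` → a = [[6, 7], [9, 8], [6, 6]]
`b = a[:]` → b = [[6, 7], [9, 8], [6, 6]]
`c = a[1:]` → c = [[9, 8], [6, 6]]
`a[0].append(139)` → a = [[6, 7, 139], [9, 8], [6, 6]]; b = [[6, 7, 139], [9, 8], [6, 6]]
`a.append([1, 3])` → a = [[6, 7, 139], [9, 8], [6, 6], [1, 3]]
`print(b[0])` → prints [6, 7, 139]
`print(len(b))` → prints 3
`print(c[0])` → prints [9, 8]

Answer:
[6, 7, 139]
3
[9, 8]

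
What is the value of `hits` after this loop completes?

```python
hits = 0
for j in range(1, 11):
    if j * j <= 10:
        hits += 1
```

Count numbers where j² ≤ 10
`hits` takes the values: 0 → 1 → 2 → 3

Answer: 3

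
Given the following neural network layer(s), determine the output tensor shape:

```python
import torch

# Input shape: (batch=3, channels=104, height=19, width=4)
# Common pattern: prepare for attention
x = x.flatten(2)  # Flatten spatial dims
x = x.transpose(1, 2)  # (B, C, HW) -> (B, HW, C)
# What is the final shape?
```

Input: (3, 104, 19, 4) -> after flatten(2): (3, 104, 76) -> Output: (3, 76, 104)

Answer: (3, 76, 104)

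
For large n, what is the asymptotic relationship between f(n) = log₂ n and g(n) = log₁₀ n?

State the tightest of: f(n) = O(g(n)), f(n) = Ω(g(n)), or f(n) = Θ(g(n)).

log₂ n vs log₁₀ n: f(n) = Θ(g(n)) — they are asymptotically equivalent (log bases differ by a constant factor).

Answer: f(n) = Θ(g(n)) — they are asymptotically equivalent (log bases differ by a constant factor).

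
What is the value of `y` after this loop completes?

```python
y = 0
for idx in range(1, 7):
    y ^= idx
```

XOR of 1 to 6
`y` takes the values: 0 → 1 → 3 → 0 → 4 → 1 → 7

Answer: 7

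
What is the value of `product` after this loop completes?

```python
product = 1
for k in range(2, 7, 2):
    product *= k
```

Product of even numbers 2 to 6
`product` takes the values: 1 → 2 → 8 → 48

Answer: 48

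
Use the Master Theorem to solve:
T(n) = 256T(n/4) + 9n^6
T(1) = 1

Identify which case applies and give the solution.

a=256, b=4, f(n)=9n^6. log_4(256) = 4. Since c=6 > 4 and the regularity condition holds (256(n/4)^6 = (256/4^6)n^6 with 256/4^6 < 1), Case 3 applies: T(n) = Θ(f(n)) = O(n^6).

Answer: O(n^6) - Case 3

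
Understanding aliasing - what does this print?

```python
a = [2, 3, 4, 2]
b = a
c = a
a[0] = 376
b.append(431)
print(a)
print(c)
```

Key concept: multiple aliases.
Step by step:
`a = [2, 3, 4, 2]` → a = [2, 3, 4, 2]
`b = a` → b = [2, 3, 4, 2] (same object as a)
`c = a` → c = [2, 3, 4, 2] (same object as a, b)
`a[0] = 376` → a = [376, 3, 4, 2] (same object as b, c); b = [376, 3, 4, 2] (same object as a, c); c = [376, 3, 4, 2] (same object as a, b)
`b.append(431)` → a = [376, 3, 4, 2, 431] (same object as b, c); b = [376, 3, 4, 2, 431] (same object as a, c); c = [376, 3, 4, 2, 431] (same object as a, b)
`print(a)` → prints [376, 3, 4, 2, 431]
`print(c)` → prints [376, 3, 4, 2, 431]

Answer:
[376, 3, 4, 2, 431]
[376, 3, 4, 2, 431]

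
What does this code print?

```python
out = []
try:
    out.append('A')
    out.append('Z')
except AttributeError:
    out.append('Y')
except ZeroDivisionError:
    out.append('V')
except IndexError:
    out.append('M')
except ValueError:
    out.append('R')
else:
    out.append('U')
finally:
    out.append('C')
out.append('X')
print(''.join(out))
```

Execution trace: 'A' (try body) → 'Z' (try body, no exception) → 'U' (else) → 'C' (finally) → 'X' (after the try/except). Output: AZUCX

Answer: AZUCX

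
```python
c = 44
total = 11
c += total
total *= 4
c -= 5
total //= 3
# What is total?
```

Trace:
`c = 44` → c = 44
`total = 11` → total = 11
`c += total` → c = 55
`total *= 4` → total = 44
`c -= 5` → c = 50
`total //= 3` → total = 14
So total = 14

Answer: 14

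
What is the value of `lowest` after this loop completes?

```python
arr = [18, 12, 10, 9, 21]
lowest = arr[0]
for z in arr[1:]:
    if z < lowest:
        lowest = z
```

Minimum of [18, 12, 10, 9, 21]
`lowest` takes the values: 18 → 12 → 10 → 9

Answer: 9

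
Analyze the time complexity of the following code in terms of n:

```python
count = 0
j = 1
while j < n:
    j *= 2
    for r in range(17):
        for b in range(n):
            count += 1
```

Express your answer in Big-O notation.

Each loop level contributes: log n × 1 × n. Multiplying the contributions gives O(n log n).

Answer: O(n log n)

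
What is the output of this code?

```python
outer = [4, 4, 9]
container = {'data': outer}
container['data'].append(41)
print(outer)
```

Key concept: dict holds reference to list.
Step by step:
`outer = [4, 4, 9]` → outer = [4, 4, 9]
`container = {'data': outer}` → container = {'data': [4, 4, 9]}
`container['data'].append(41)` → outer = [4, 4, 9, 41]; container = {'data': [4, 4, 9, 41]}
`print(outer)` → prints [4, 4, 9, 41]

Answer: [4, 4, 9, 41]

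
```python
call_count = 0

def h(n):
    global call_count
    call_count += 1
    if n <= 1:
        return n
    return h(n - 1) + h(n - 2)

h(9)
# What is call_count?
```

Calls(n) = 1 + Calls(n-1) + Calls(n-2); Calls(0)=Calls(1)=1. For n=9 this gives 109.

Answer: 109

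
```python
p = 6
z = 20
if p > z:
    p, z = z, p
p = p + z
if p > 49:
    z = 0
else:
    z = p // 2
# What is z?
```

Trace:
`p = 6` → p = 6
`z = 20` → z = 20
`if p > z: ...` → p > z is False → no variable changes
`p = p + z` → p = 26
`if p > 49: ...` → p > 49 is False, take else branch → z = 13
So z = 13

Answer: 13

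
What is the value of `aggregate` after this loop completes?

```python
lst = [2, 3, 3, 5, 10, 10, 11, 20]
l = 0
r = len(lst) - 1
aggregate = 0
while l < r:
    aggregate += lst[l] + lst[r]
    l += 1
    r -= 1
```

Sum of pairs from ends
`aggregate` takes the values: 0 → 22 → 36 → 49 → 64

Answer: 64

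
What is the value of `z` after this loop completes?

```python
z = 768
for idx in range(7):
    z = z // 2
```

Halve 7 times: 768 // 2^7 = 6
`z` takes the values: 768 → 384 → 192 → 96 → 48 → 24 → 12 → 6

Answer: 6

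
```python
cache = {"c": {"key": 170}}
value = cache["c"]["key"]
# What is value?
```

Trace:
`cache = {"c": {"key": 170}}` → cache = {'c': {'key': 170}}
`value = cache["c"]["key"]` → value = 170
So value = 170

Answer: 170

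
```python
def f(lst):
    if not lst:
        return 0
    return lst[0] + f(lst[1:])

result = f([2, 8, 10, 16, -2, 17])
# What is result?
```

2 + 8 + 10 + 16 + (-2) + 17 + 0 = 51

Answer: 51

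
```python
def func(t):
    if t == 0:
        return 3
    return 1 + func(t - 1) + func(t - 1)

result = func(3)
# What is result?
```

func(t) = 1 + 2·func(t-1), func(0)=3. Closed form: (3+1)·2^3 - 1 = 31.

Answer: 31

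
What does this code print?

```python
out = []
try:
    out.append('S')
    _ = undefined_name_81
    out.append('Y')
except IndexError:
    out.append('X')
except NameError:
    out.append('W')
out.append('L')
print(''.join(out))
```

Execution trace: 'S' (try body) → 'W' (except NameError) → 'L' (after the try/except). Output: SWL

Answer: SWL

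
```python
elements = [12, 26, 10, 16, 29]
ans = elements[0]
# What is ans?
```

Trace:
`elements = [12, 26, 10, 16, 29]` → elements = [12, 26, 10, 16, 29]
`ans = elements[0]` → ans = 12
So ans = 12

Answer: 12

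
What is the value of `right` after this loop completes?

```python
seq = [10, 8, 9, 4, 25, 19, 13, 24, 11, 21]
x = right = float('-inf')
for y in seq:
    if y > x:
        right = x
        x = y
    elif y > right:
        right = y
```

Second largest (with repeats) in [10, 8, 9, 4, 25, 19, 13, 24, 11, 21]
`right` takes the values: -inf → 8 → 9 → 10 → 19 → 24

Answer: 24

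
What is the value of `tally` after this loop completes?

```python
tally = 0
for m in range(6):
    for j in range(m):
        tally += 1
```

Triangle number: 0+1+2+...+5
`tally` takes the values: 0 → 1 → 2 → 3 → 4 → 5 → 6 → 7 → 8 → 9 → 10 → 11 → 12 → 13 → 14 → 15

Answer: 15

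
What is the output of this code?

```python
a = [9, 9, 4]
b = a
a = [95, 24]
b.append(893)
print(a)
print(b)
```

Key concept: rebinding vs mutation: a is rebound to a new list, b still points at the original.
Step by step:
`a = [9, 9, 4]` → a = [9, 9, 4]
`b = a` → b = [9, 9, 4] (same object as a)
`a = [95, 24]` → a = [95, 24]
`b.append(893)` → b = [9, 9, 4, 893]
`print(a)` → prints [95, 24]
`print(b)` → prints [9, 9, 4, 893]

Answer:
[95, 24]
[9, 9, 4, 893]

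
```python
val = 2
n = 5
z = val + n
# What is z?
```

Trace:
`val = 2` → val = 2
`n = 5` → n = 5
`z = val + n` → z = 7
So z = 7

Answer: 7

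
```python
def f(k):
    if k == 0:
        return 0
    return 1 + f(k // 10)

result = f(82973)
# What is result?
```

Count of digits of 82973: 5

Answer: 5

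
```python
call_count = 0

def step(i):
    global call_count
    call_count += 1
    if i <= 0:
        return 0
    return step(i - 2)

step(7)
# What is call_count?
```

Linear recursion stepping by 2: 5 calls from i=7 down to ≤0.

Answer: 5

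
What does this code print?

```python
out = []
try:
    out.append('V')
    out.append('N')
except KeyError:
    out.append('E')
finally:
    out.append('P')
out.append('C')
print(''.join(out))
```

Execution trace: 'V' (try body) → 'N' (try body, no exception) → 'P' (finally) → 'C' (after the try/except). Output: VNPC

Answer: VNPC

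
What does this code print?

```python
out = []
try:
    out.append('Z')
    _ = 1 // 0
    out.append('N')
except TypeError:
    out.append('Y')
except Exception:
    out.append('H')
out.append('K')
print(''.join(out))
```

Execution trace: 'Z' (try body) → 'H' (except Exception) → 'K' (after the try/except). Output: ZHK

Answer: ZHK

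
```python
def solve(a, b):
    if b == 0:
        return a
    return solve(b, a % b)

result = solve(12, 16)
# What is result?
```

solve(12, 16) -> solve(16, 12) -> solve(12, 4) -> solve(4, 0) -> 4

Answer: 4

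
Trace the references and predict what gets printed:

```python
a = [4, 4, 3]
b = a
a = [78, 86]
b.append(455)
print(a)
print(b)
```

Key concept: rebinding vs mutation: a is rebound to a new list, b still points at the original.
Step by step:
`a = [4, 4, 3]` → a = [4, 4, 3]
`b = a` → b = [4, 4, 3] (same object as a)
`a = [78, 86]` → a = [78, 86]
`b.append(455)` → b = [4, 4, 3, 455]
`print(a)` → prints [78, 86]
`print(b)` → prints [4, 4, 3, 455]

Answer:
[78, 86]
[4, 4, 3, 455]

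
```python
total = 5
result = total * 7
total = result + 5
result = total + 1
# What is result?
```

Trace:
`total = 5` → total = 5
`result = total * 7` → result = 35
`total = result + 5` → total = 40
`result = total + 1` → result = 41
So result = 41

Answer: 41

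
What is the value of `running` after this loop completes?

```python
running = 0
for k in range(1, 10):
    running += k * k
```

Sum of squares 1² to 9² = 285
`running` takes the values: 0 → 1 → 5 → 14 → 30 → 55 → 91 → 140 → 204 → 285

Answer: 285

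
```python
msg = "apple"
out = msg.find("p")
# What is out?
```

Trace:
`msg = "apple"` → msg = 'apple'
`out = msg.find("p")` → out = 1
So out = 1

Answer: 1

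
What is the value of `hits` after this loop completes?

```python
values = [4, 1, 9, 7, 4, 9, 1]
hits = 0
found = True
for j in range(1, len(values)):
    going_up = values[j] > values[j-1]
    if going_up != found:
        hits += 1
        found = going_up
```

Count direction changes in [4, 1, 9, 7, 4, 9, 1]
`hits` takes the values: 0 → 1 → 2 → 3 → 4 → 5

Answer: 5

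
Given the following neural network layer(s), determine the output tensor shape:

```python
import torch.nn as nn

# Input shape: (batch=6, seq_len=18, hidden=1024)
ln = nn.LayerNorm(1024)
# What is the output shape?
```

Input: (6, 18, 1024) -> Output: (6, 18, 1024)

Answer: (6, 18, 1024)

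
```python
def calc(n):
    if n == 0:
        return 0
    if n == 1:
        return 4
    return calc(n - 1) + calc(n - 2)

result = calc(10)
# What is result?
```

Build up from base cases: calc(0)=0, calc(1)=4, calc(2)=4, calc(3)=8, calc(4)=12, calc(5)=20, calc(6)=32, ..., calc(10)=220

Answer: 220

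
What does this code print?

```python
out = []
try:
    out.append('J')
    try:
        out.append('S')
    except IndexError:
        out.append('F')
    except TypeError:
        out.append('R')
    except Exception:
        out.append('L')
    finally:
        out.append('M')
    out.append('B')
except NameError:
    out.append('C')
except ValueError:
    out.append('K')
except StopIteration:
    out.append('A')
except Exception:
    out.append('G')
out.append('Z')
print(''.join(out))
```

Execution trace: 'J' (try body) → 'S' (inner try body, no exception) → 'M' (inner finally) → 'B' (try body, no exception) → 'Z' (after the try/except). Output: JSMBZ

Answer: JSMBZ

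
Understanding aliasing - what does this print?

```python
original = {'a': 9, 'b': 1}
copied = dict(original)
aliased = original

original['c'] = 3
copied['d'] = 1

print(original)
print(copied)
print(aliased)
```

Key concept: dict() creates copy, assignment creates alias.
Step by step:
`original = {'a': 9, 'b': 1}` → original = {'a': 9, 'b': 1}
`copied = dict(original)` → copied = {'a': 9, 'b': 1}
`aliased = original` → aliased = {'a': 9, 'b': 1} (same object as original)
`original['c'] = 3` → original = {'a': 9, 'b': 1, 'c': 3} (same object as aliased); aliased = {'a': 9, 'b': 1, 'c': 3} (same object as original)
`copied['d'] = 1` → copied = {'a': 9, 'b': 1, 'd': 1}
`print(original)` → prints {'a': 9, 'b': 1, 'c': 3}
`print(copied)` → prints {'a': 9, 'b': 1, 'd': 1}
`print(aliased)` → prints {'a': 9, 'b': 1, 'c': 3}

Answer:
{'a': 9, 'b': 1, 'c': 3}
{'a': 9, 'b': 1, 'd': 1}
{'a': 9, 'b': 1, 'c': 3}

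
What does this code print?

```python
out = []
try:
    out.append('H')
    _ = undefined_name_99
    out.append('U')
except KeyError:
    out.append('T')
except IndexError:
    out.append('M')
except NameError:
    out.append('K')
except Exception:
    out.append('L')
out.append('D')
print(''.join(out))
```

Execution trace: 'H' (try body) → 'K' (except NameError) → 'D' (after the try/except). Output: HKD

Answer: HKD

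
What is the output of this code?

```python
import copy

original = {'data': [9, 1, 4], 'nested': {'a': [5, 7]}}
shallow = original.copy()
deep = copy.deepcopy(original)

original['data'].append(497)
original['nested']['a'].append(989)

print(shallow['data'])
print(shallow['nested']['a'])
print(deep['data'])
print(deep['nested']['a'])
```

Key concept: comparing shallow vs deep copy.
Step by step:
`original = {'data': [9, 1, 4], 'nested': {'a': [5, 7]}}` → original = {'data': [9, 1, 4], 'nested': {'a': [5, 7]}}
`shallow = original.copy()` → shallow = {'data': [9, 1, 4], 'nested': {'a': [5, 7]}}
`deep = copy.deepcopy(original)` → deep = {'data': [9, 1, 4], 'nested': {'a': [5, 7]}}
`original['data'].append(497)` → original = {'data': [9, 1, 4, 497], 'nested': {'a': [5, 7]}}; shallow = {'data': [9, 1, 4, 497], 'nested': {'a': [5, 7]}}
`original['nested']['a'].append(989)` → original = {'data': [9, 1, 4, 497], 'nested': {'a': [5, 7, 989]}}; shallow = {'data': [9, 1, 4, 497], 'nested': {'a': [5, 7, 989]}}
`print(shallow['data'])` → prints [9, 1, 4, 497]
`print(shallow['nested']['a'])` → prints [5, 7, 989]
`print(deep['data'])` → prints [9, 1, 4]
`print(deep['nested']['a'])` → prints [5, 7]

Answer:
[9, 1, 4, 497]
[5, 7, 989]
[9, 1, 4]
[5, 7]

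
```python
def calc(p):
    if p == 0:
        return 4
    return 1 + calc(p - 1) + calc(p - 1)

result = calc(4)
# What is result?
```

calc(p) = 1 + 2·calc(p-1), calc(0)=4. Closed form: (4+1)·2^4 - 1 = 79.

Answer: 79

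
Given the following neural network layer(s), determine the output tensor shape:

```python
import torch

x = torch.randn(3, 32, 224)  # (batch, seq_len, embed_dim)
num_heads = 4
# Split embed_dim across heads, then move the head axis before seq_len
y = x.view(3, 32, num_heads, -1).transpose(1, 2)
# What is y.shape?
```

Input: (3, 32, 224) -> head_dim = 224 // 4 = 56; after view: (3, 32, 4, 56) -> after transpose(1, 2): (3, 4, 32, 56) -> Output: (3, 4, 32, 56)

Answer: (3, 4, 32, 56)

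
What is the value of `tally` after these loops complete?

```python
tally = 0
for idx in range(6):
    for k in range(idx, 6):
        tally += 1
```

Upper triangle: 6 + 5 + ... + 1
`tally` takes the values: 0 → 1 → 2 → 3 → 4 → 5 → 6 → 7 → 8 → 9 → 10 → 11 → 12 → 13 → 14 → 15 → 16 → 17 → 18 → 19 → 20 → 21

Answer: 21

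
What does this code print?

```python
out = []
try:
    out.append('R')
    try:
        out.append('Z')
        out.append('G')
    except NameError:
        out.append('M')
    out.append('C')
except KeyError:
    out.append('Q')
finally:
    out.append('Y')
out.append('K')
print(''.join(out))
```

Execution trace: 'R' (try body) → 'Z' (inner try body) → 'G' (inner try body, no exception) → 'C' (try body, no exception) → 'Y' (finally) → 'K' (after the try/except). Output: RZGCYK

Answer: RZGCYK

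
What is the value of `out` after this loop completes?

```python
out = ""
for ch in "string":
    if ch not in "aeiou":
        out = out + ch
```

Remove vowels from 'string'
`out` takes the values: "" → "s" → "st" → "str" → "strn" → "strng"

Answer: "strng"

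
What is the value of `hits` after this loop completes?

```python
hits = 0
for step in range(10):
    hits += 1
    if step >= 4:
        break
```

Loop breaks when step reaches 4, hits is 5
`hits` takes the values: 0 → 1 → 2 → 3 → 4 → 5

Answer: 5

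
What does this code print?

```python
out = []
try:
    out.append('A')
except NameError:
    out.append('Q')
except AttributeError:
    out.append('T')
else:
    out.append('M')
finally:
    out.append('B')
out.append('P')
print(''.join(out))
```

Execution trace: 'A' (try body, no exception) → 'M' (else) → 'B' (finally) → 'P' (after the try/except). Output: AMBP

Answer: AMBP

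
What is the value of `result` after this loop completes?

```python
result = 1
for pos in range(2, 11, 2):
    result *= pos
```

Product of even numbers 2 to 10
`result` takes the values: 1 → 2 → 8 → 48 → 384 → 3840

Answer: 3840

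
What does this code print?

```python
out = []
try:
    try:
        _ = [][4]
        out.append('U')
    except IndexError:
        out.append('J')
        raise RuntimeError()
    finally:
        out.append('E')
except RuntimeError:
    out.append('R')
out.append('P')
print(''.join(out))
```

Execution trace: 'J' (inner except IndexError) → 'E' (inner finally) → 'R' (outer except RuntimeError) → 'P' (after the try/except). Output: JERP

Answer: JERP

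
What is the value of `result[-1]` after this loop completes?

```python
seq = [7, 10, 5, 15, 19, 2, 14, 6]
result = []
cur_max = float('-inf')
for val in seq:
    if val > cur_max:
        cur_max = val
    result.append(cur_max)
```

Running max ends at 19
`result` takes the values: [] → [7] → [7, 10] → [7, 10, 10] → [7, 10, 10, 15] → [7, 10, 10, 15, 19] → [7, 10, 10, 15, 19, 19] → [7, 10, 10, 15, 19, 19, 19] → [7, 10, 10, 15, 19, 19, 19, 19]
So `result[-1]` = 19

Answer: 19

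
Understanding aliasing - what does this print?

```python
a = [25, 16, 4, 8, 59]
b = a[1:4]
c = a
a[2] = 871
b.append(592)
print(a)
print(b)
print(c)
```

Key concept: slice vs alias.
Step by step:
`a = [25, 16, 4, 8, 59]` → a = [25, 16, 4, 8, 59]
`b = a[1:4]` → b = [16, 4, 8]
`c = a` → c = [25, 16, 4, 8, 59] (same object as a)
`a[2] = 871` → a = [25, 16, 871, 8, 59] (same object as c); c = [25, 16, 871, 8, 59] (same object as a)
`b.append(592)` → b = [16, 4, 8, 592]
`print(a)` → prints [25, 16, 871, 8, 59]
`print(b)` → prints [16, 4, 8, 592]
`print(c)` → prints [25, 16, 871, 8, 59]

Answer:
[25, 16, 871, 8, 59]
[16, 4, 8, 592]
[25, 16, 871, 8, 59]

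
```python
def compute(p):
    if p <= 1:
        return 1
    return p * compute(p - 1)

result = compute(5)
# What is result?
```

compute(5) = 5 * 4 * 3 * 2 * 1 = 120

Answer: 120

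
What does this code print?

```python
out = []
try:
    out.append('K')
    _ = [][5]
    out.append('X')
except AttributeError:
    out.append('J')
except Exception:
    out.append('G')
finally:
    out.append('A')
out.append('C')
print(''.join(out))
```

Execution trace: 'K' (try body) → 'G' (except Exception) → 'A' (finally) → 'C' (after the try/except). Output: KGAC

Answer: KGAC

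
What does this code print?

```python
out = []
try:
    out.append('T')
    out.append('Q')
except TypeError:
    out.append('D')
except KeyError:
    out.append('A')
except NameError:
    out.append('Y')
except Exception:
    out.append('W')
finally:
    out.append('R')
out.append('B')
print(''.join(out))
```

Execution trace: 'T' (try body) → 'Q' (try body, no exception) → 'R' (finally) → 'B' (after the try/except). Output: TQRB

Answer: TQRB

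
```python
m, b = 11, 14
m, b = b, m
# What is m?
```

Trace:
`m, b = 11, 14` → m = 11; b = 14
`m, b = b, m` → m = 14; b = 11
So m = 14

Answer: 14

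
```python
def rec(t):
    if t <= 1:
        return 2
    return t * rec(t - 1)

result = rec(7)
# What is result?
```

rec(7) = 7 * 6 * 5 * 4 * 3 * 2 * 2 = 10080

Answer: 10080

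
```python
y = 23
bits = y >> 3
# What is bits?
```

Trace:
`y = 23` → y = 23
`bits = y >> 3` → bits = 2
So bits = 2

Answer: 2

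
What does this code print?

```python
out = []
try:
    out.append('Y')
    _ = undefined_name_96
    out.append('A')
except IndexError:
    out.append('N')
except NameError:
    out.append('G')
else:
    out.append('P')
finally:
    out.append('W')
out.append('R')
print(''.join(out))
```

Execution trace: 'Y' (try body) → 'G' (except NameError) → 'W' (finally) → 'R' (after the try/except). Output: YGWR

Answer: YGWR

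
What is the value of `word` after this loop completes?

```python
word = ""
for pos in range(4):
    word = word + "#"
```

Repeat '#' 4 times
`word` takes the values: "" → "#" → "##" → "###" → "####"

Answer: "####"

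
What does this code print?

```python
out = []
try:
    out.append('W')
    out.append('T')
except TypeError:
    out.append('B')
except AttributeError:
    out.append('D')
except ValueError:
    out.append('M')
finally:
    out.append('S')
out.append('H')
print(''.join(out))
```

Execution trace: 'W' (try body) → 'T' (try body, no exception) → 'S' (finally) → 'H' (after the try/except). Output: WTSH

Answer: WTSH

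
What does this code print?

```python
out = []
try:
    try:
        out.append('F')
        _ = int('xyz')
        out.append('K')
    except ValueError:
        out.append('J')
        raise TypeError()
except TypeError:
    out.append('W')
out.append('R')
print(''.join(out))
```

Execution trace: 'F' (inner try body) → 'J' (inner except ValueError) → 'W' (outer except TypeError) → 'R' (after the try/except). Output: FJWR

Answer: FJWR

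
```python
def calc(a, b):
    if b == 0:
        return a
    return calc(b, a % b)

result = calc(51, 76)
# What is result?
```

calc(51, 76) -> calc(76, 51) -> calc(51, 25) -> calc(25, 1) -> calc(1, 0) -> 1

Answer: 1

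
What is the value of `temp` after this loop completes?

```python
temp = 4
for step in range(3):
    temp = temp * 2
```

Multiply by 2, 3 times: 4 * 2^3 = 32
`temp` takes the values: 4 → 8 → 16 → 32

Answer: 32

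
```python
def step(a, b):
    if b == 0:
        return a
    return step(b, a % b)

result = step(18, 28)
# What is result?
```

step(18, 28) -> step(28, 18) -> step(18, 10) -> step(10, 8) -> step(8, 2) -> step(2, 0) -> 2

Answer: 2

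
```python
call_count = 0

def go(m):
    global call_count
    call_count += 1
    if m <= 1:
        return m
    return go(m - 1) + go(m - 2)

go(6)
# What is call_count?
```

Calls(m) = 1 + Calls(m-1) + Calls(m-2); Calls(0)=Calls(1)=1. For m=6 this gives 25.

Answer: 25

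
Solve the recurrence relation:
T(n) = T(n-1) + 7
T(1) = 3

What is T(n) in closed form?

Unrolling: T(n) = T(1) + 7·(n-1) = 3 + 7(n-1) = 7n - 4.

Answer: T(n) = 7n - 4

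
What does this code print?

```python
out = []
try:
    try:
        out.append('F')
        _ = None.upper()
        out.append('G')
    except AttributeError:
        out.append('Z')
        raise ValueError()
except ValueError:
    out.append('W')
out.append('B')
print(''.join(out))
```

Execution trace: 'F' (inner try body) → 'Z' (inner except AttributeError) → 'W' (outer except ValueError) → 'B' (after the try/except). Output: FZWB

Answer: FZWB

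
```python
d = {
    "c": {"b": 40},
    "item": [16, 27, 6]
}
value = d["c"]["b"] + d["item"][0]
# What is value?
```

Trace:
`d = { ...` → d = {'c': {'b': 40}, 'item': [16, 27, 6]}
`value = d["c"]["b"] + d["item"][0]` → value = 56
So value = 56

Answer: 56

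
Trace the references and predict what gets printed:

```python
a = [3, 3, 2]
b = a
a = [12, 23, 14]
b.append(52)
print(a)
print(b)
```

Key concept: rebinding vs mutation: a is rebound to a new list, b still points at the original.
Step by step:
`a = [3, 3, 2]` → a = [3, 3, 2]
`b = a` → b = [3, 3, 2] (same object as a)
`a = [12, 23, 14]` → a = [12, 23, 14]
`b.append(52)` → b = [3, 3, 2, 52]
`print(a)` → prints [12, 23, 14]
`print(b)` → prints [3, 3, 2, 52]

Answer:
[12, 23, 14]
[3, 3, 2, 52]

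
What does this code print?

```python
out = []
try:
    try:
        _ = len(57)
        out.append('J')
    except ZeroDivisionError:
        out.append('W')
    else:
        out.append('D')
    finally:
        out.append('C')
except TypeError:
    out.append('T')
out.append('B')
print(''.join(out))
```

Execution trace: 'C' (finally) → 'T' (outer except TypeError) → 'B' (after the try/except). Output: CTB

Answer: CTB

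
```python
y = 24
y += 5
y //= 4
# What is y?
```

Trace:
`y = 24` → y = 24
`y += 5` → y = 29
`y //= 4` → y = 7
So y = 7

Answer: 7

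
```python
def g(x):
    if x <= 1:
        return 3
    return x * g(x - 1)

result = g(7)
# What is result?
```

g(7) = 7 * 6 * 5 * 4 * 3 * 2 * 3 = 15120

Answer: 15120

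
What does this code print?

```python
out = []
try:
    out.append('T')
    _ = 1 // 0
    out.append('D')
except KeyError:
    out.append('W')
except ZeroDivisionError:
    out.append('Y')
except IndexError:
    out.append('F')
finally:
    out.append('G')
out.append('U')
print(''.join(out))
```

Execution trace: 'T' (try body) → 'Y' (except ZeroDivisionError) → 'G' (finally) → 'U' (after the try/except). Output: TYGU

Answer: TYGU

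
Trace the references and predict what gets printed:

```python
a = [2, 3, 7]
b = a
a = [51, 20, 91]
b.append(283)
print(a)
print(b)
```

Key concept: rebinding vs mutation: a is rebound to a new list, b still points at the original.
Step by step:
`a = [2, 3, 7]` → a = [2, 3, 7]
`b = a` → b = [2, 3, 7] (same object as a)
`a = [51, 20, 91]` → a = [51, 20, 91]
`b.append(283)` → b = [2, 3, 7, 283]
`print(a)` → prints [51, 20, 91]
`print(b)` → prints [2, 3, 7, 283]

Answer:
[51, 20, 91]
[2, 3, 7, 283]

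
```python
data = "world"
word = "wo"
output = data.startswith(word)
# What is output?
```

Trace:
`data = "world"` → data = 'world'
`word = "wo"` → word = 'wo'
`output = data.startswith(word)` → output = True
So output = True

Answer: True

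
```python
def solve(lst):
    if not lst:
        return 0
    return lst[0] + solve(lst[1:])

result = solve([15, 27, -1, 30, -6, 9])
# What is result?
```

15 + 27 + (-1) + 30 + (-6) + 9 + 0 = 74

Answer: 74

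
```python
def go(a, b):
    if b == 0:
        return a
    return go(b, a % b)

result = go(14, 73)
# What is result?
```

go(14, 73) -> go(73, 14) -> go(14, 3) -> go(3, 2) -> go(2, 1) -> go(1, 0) -> 1

Answer: 1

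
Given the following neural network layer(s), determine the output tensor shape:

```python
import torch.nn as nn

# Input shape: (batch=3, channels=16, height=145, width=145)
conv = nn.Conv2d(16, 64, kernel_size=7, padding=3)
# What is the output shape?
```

Input: (3, 16, 145, 145) -> Output: (3, 64, 145, 145)

Answer: (3, 64, 145, 145)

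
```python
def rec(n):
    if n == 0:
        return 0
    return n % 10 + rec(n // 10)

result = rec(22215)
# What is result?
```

Sum of digits of 22215: 5 + 1 + 2 + 2 + 2 = 12

Answer: 12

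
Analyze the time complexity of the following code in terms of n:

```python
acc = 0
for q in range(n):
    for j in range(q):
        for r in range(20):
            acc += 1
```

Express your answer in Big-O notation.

Each loop level contributes: n × n × 1. Multiplying the contributions gives O(n^2).

Answer: O(n^2)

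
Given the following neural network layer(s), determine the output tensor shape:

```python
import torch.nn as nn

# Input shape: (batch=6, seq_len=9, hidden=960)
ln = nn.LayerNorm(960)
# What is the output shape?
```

Input: (6, 9, 960) -> Output: (6, 9, 960)

Answer: (6, 9, 960)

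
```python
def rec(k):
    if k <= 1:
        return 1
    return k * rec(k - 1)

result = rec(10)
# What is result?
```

rec(10) = 10 * 9 * 8 * 7 * 6 * 5 * 4 * 3 * 2 * 1 = 3628800

Answer: 3628800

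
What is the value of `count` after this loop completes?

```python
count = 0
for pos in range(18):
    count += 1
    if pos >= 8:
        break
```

Loop breaks when pos reaches 8, count is 9
`count` takes the values: 0 → 1 → 2 → 3 → 4 → 5 → 6 → 7 → 8 → 9

Answer: 9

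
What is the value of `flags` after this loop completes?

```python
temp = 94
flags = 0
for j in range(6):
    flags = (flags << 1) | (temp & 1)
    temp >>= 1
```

Reverse lowest 6 bits of 94
`flags` takes the values: 0 → 1 → 3 → 7 → 15 → 30

Answer: 30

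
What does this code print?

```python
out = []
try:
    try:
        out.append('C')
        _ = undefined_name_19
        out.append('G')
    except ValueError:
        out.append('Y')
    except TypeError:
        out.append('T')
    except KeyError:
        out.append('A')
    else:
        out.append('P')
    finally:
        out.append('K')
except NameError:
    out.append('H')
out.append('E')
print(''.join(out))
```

Execution trace: 'C' (try body) → 'K' (finally) → 'H' (outer except NameError) → 'E' (after the try/except). Output: CKHE

Answer: CKHE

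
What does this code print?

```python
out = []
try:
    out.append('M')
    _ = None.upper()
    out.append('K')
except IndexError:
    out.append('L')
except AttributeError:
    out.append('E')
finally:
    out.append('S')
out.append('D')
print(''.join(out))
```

Execution trace: 'M' (try body) → 'E' (except AttributeError) → 'S' (finally) → 'D' (after the try/except). Output: MESD

Answer: MESD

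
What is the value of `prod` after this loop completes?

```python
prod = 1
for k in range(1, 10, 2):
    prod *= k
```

Product of 1, 3, 5, ... up to 9
`prod` takes the values: 1 → 3 → 15 → 105 → 945

Answer: 945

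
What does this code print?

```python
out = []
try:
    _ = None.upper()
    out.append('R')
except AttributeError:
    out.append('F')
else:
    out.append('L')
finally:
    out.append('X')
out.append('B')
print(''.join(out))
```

Execution trace: 'F' (except AttributeError) → 'X' (finally) → 'B' (after the try/except). Output: FXB

Answer: FXB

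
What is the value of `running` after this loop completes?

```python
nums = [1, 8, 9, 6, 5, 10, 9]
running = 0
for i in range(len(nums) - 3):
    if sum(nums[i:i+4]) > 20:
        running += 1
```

Count windows with sum > 20
`running` takes the values: 0 → 1 → 2 → 3 → 4

Answer: 4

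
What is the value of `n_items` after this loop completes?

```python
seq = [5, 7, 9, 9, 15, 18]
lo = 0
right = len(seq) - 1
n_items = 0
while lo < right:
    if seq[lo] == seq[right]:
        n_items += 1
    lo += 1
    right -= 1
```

Count matching pairs from ends
`n_items` takes the values: 0 → 1

Answer: 1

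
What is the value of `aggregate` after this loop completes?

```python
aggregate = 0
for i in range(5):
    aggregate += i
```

Sum of 0 to 4 = 10
`aggregate` takes the values: 0 → 1 → 3 → 6 → 10

Answer: 10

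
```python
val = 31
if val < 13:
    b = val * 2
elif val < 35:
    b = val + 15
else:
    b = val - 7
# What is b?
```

Trace:
`val = 31` → val = 31
`if val < 13: ...` → val < 13 is False, val < 35 is True → b = 46
So b = 46

Answer: 46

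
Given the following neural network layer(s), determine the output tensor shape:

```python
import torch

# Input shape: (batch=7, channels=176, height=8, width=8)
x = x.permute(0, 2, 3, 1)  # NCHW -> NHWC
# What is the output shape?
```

Input: (7, 176, 8, 8) -> Output: (7, 8, 8, 176)

Answer: (7, 8, 8, 176)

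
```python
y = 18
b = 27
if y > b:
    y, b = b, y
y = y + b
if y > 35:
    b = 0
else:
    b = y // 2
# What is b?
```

Trace:
`y = 18` → y = 18
`b = 27` → b = 27
`if y > b: ...` → y > b is False → no variable changes
`y = y + b` → y = 45
`if y > 35: ...` → y > 35 is True → b = 0
So b = 0

Answer: 0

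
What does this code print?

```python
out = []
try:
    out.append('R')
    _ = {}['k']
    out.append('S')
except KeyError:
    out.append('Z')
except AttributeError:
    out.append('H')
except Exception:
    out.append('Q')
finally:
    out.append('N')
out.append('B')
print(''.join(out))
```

Execution trace: 'R' (try body) → 'Z' (except KeyError) → 'N' (finally) → 'B' (after the try/except). Output: RZNB

Answer: RZNB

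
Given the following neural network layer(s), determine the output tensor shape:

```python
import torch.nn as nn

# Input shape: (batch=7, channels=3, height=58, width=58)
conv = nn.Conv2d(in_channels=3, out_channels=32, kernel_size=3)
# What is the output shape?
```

Input: (7, 3, 58, 58) -> Output: (7, 32, 56, 56)

Answer: (7, 32, 56, 56)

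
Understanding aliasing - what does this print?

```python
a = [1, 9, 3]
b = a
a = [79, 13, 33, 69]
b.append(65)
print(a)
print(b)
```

Key concept: rebinding vs mutation: a is rebound to a new list, b still points at the original.
Step by step:
`a = [1, 9, 3]` → a = [1, 9, 3]
`b = a` → b = [1, 9, 3] (same object as a)
`a = [79, 13, 33, 69]` → a = [79, 13, 33, 69]
`b.append(65)` → b = [1, 9, 3, 65]
`print(a)` → prints [79, 13, 33, 69]
`print(b)` → prints [1, 9, 3, 65]

Answer:
[79, 13, 33, 69]
[1, 9, 3, 65]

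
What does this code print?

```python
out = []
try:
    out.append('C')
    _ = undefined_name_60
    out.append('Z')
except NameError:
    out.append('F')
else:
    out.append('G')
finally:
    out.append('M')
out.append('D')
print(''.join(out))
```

Execution trace: 'C' (try body) → 'F' (except NameError) → 'M' (finally) → 'D' (after the try/except). Output: CFMD

Answer: CFMD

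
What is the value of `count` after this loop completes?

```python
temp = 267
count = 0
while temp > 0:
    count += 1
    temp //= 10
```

Count digits by repeated division by 10
`count` takes the values: 0 → 1 → 2 → 3

Answer: 3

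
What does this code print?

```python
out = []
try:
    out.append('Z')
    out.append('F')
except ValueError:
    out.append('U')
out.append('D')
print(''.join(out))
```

Execution trace: 'Z' (try body) → 'F' (try body, no exception) → 'D' (after the try/except). Output: ZFD

Answer: ZFD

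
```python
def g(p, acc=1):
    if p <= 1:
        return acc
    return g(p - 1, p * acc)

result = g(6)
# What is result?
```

Accumulator trace (n, acc): (6, 1) -> (5, 6) -> (4, 30) -> (3, 120) -> (2, 360) -> (1, 720) -> return 720

Answer: 720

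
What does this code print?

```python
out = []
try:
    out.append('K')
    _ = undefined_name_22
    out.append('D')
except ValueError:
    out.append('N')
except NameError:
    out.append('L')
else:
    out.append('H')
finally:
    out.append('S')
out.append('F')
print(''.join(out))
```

Execution trace: 'K' (try body) → 'L' (except NameError) → 'S' (finally) → 'F' (after the try/except). Output: KLSF

Answer: KLSF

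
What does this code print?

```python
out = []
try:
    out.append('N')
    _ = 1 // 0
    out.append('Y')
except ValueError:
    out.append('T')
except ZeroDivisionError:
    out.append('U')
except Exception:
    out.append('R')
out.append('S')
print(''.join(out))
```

Execution trace: 'N' (try body) → 'U' (except ZeroDivisionError) → 'S' (after the try/except). Output: NUS

Answer: NUS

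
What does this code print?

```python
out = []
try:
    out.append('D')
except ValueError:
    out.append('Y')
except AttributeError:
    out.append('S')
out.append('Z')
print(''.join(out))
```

Execution trace: 'D' (try body, no exception) → 'Z' (after the try/except). Output: DZ

Answer: DZ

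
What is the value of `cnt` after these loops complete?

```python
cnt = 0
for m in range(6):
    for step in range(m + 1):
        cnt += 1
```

Triangle: 1 + 2 + ... + 6
`cnt` takes the values: 0 → 1 → 2 → 3 → 4 → 5 → 6 → 7 → 8 → 9 → 10 → 11 → 12 → 13 → 14 → 15 → 16 → 17 → 18 → 19 → 20 → 21

Answer: 21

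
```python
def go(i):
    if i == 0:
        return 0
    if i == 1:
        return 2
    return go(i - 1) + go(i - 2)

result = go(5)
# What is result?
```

Build up from base cases: go(0)=0, go(1)=2, go(2)=2, go(3)=4, go(4)=6, go(5)=10

Answer: 10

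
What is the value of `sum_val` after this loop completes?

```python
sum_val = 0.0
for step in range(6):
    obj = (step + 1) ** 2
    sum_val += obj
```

Sum of squared losses 1² + 2² + ... + 6²
`sum_val` takes the values: 0.0 → 1.0 → 5.0 → 14.0 → 30.0 → 55.0 → 91.0

Answer: 91.0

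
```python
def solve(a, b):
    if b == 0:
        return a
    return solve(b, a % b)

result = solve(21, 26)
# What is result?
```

solve(21, 26) -> solve(26, 21) -> solve(21, 5) -> solve(5, 1) -> solve(1, 0) -> 1

Answer: 1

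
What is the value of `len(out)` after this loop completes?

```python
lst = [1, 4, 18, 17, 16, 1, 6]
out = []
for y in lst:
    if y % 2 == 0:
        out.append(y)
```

Count even numbers in [1, 4, 18, 17, 16, 1, 6]
`out` takes the values: [] → [4] → [4, 18] → [4, 18, 16] → [4, 18, 16, 6]
So `len(out)` = 4

Answer: 4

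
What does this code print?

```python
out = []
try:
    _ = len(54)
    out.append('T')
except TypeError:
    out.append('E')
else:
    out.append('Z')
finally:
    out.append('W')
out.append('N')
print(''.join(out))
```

Execution trace: 'E' (except TypeError) → 'W' (finally) → 'N' (after the try/except). Output: EWN

Answer: EWN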